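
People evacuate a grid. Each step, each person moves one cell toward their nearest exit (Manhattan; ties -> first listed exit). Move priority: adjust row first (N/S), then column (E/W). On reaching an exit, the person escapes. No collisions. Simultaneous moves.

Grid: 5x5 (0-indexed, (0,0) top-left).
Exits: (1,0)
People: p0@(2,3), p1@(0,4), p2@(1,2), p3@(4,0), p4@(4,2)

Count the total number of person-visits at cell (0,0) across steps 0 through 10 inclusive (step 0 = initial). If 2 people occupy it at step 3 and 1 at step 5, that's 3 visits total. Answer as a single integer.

Step 0: p0@(2,3) p1@(0,4) p2@(1,2) p3@(4,0) p4@(4,2) -> at (0,0): 0 [-], cum=0
Step 1: p0@(1,3) p1@(1,4) p2@(1,1) p3@(3,0) p4@(3,2) -> at (0,0): 0 [-], cum=0
Step 2: p0@(1,2) p1@(1,3) p2@ESC p3@(2,0) p4@(2,2) -> at (0,0): 0 [-], cum=0
Step 3: p0@(1,1) p1@(1,2) p2@ESC p3@ESC p4@(1,2) -> at (0,0): 0 [-], cum=0
Step 4: p0@ESC p1@(1,1) p2@ESC p3@ESC p4@(1,1) -> at (0,0): 0 [-], cum=0
Step 5: p0@ESC p1@ESC p2@ESC p3@ESC p4@ESC -> at (0,0): 0 [-], cum=0
Total visits = 0

Answer: 0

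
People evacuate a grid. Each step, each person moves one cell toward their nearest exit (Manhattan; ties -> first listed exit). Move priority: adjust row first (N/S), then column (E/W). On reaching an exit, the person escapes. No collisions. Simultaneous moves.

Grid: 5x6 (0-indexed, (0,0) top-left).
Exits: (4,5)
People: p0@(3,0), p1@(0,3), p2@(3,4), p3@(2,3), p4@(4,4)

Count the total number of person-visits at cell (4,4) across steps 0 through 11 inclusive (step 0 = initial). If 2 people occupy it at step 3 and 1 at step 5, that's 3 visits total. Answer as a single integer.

Step 0: p0@(3,0) p1@(0,3) p2@(3,4) p3@(2,3) p4@(4,4) -> at (4,4): 1 [p4], cum=1
Step 1: p0@(4,0) p1@(1,3) p2@(4,4) p3@(3,3) p4@ESC -> at (4,4): 1 [p2], cum=2
Step 2: p0@(4,1) p1@(2,3) p2@ESC p3@(4,3) p4@ESC -> at (4,4): 0 [-], cum=2
Step 3: p0@(4,2) p1@(3,3) p2@ESC p3@(4,4) p4@ESC -> at (4,4): 1 [p3], cum=3
Step 4: p0@(4,3) p1@(4,3) p2@ESC p3@ESC p4@ESC -> at (4,4): 0 [-], cum=3
Step 5: p0@(4,4) p1@(4,4) p2@ESC p3@ESC p4@ESC -> at (4,4): 2 [p0,p1], cum=5
Step 6: p0@ESC p1@ESC p2@ESC p3@ESC p4@ESC -> at (4,4): 0 [-], cum=5
Total visits = 5

Answer: 5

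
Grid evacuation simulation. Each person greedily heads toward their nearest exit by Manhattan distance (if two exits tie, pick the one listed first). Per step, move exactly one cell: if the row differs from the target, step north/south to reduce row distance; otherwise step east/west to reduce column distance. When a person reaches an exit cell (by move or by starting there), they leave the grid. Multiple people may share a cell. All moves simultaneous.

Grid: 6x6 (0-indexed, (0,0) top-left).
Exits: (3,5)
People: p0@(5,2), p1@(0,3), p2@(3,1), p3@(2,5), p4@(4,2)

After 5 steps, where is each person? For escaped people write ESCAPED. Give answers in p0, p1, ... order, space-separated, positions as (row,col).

Step 1: p0:(5,2)->(4,2) | p1:(0,3)->(1,3) | p2:(3,1)->(3,2) | p3:(2,5)->(3,5)->EXIT | p4:(4,2)->(3,2)
Step 2: p0:(4,2)->(3,2) | p1:(1,3)->(2,3) | p2:(3,2)->(3,3) | p3:escaped | p4:(3,2)->(3,3)
Step 3: p0:(3,2)->(3,3) | p1:(2,3)->(3,3) | p2:(3,3)->(3,4) | p3:escaped | p4:(3,3)->(3,4)
Step 4: p0:(3,3)->(3,4) | p1:(3,3)->(3,4) | p2:(3,4)->(3,5)->EXIT | p3:escaped | p4:(3,4)->(3,5)->EXIT
Step 5: p0:(3,4)->(3,5)->EXIT | p1:(3,4)->(3,5)->EXIT | p2:escaped | p3:escaped | p4:escaped

ESCAPED ESCAPED ESCAPED ESCAPED ESCAPED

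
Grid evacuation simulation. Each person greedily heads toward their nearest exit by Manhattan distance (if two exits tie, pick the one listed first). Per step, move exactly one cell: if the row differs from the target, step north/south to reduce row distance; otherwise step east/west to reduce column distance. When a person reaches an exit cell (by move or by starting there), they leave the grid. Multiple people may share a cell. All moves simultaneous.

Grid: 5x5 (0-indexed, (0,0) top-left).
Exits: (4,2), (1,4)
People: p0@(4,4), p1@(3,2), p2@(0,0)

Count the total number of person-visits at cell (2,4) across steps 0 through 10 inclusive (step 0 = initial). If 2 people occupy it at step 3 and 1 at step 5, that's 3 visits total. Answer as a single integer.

Answer: 0

Derivation:
Step 0: p0@(4,4) p1@(3,2) p2@(0,0) -> at (2,4): 0 [-], cum=0
Step 1: p0@(4,3) p1@ESC p2@(1,0) -> at (2,4): 0 [-], cum=0
Step 2: p0@ESC p1@ESC p2@(1,1) -> at (2,4): 0 [-], cum=0
Step 3: p0@ESC p1@ESC p2@(1,2) -> at (2,4): 0 [-], cum=0
Step 4: p0@ESC p1@ESC p2@(1,3) -> at (2,4): 0 [-], cum=0
Step 5: p0@ESC p1@ESC p2@ESC -> at (2,4): 0 [-], cum=0
Total visits = 0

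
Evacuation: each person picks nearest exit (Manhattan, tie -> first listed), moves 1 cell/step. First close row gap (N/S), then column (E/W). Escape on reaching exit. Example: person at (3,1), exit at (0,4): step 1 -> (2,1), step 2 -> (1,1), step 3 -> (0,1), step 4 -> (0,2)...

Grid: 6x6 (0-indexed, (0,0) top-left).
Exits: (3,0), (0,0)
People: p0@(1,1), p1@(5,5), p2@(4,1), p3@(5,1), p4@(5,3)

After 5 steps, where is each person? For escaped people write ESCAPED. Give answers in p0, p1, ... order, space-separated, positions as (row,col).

Step 1: p0:(1,1)->(0,1) | p1:(5,5)->(4,5) | p2:(4,1)->(3,1) | p3:(5,1)->(4,1) | p4:(5,3)->(4,3)
Step 2: p0:(0,1)->(0,0)->EXIT | p1:(4,5)->(3,5) | p2:(3,1)->(3,0)->EXIT | p3:(4,1)->(3,1) | p4:(4,3)->(3,3)
Step 3: p0:escaped | p1:(3,5)->(3,4) | p2:escaped | p3:(3,1)->(3,0)->EXIT | p4:(3,3)->(3,2)
Step 4: p0:escaped | p1:(3,4)->(3,3) | p2:escaped | p3:escaped | p4:(3,2)->(3,1)
Step 5: p0:escaped | p1:(3,3)->(3,2) | p2:escaped | p3:escaped | p4:(3,1)->(3,0)->EXIT

ESCAPED (3,2) ESCAPED ESCAPED ESCAPED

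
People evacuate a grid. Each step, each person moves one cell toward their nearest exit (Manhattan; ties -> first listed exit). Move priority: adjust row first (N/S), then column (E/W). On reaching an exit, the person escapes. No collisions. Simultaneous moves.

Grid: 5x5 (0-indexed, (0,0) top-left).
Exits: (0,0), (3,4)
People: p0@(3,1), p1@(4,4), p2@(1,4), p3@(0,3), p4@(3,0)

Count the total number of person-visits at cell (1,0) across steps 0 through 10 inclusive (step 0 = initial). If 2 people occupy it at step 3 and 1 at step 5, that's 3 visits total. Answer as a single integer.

Answer: 1

Derivation:
Step 0: p0@(3,1) p1@(4,4) p2@(1,4) p3@(0,3) p4@(3,0) -> at (1,0): 0 [-], cum=0
Step 1: p0@(3,2) p1@ESC p2@(2,4) p3@(0,2) p4@(2,0) -> at (1,0): 0 [-], cum=0
Step 2: p0@(3,3) p1@ESC p2@ESC p3@(0,1) p4@(1,0) -> at (1,0): 1 [p4], cum=1
Step 3: p0@ESC p1@ESC p2@ESC p3@ESC p4@ESC -> at (1,0): 0 [-], cum=1
Total visits = 1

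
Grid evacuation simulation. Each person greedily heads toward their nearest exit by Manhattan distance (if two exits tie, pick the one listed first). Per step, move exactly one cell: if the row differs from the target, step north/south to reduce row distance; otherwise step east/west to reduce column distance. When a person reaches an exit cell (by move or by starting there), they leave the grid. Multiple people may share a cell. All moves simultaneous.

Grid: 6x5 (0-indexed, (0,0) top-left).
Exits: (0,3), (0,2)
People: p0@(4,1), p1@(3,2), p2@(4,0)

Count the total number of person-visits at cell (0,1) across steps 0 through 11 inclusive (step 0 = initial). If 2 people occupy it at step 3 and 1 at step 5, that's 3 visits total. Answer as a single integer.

Answer: 2

Derivation:
Step 0: p0@(4,1) p1@(3,2) p2@(4,0) -> at (0,1): 0 [-], cum=0
Step 1: p0@(3,1) p1@(2,2) p2@(3,0) -> at (0,1): 0 [-], cum=0
Step 2: p0@(2,1) p1@(1,2) p2@(2,0) -> at (0,1): 0 [-], cum=0
Step 3: p0@(1,1) p1@ESC p2@(1,0) -> at (0,1): 0 [-], cum=0
Step 4: p0@(0,1) p1@ESC p2@(0,0) -> at (0,1): 1 [p0], cum=1
Step 5: p0@ESC p1@ESC p2@(0,1) -> at (0,1): 1 [p2], cum=2
Step 6: p0@ESC p1@ESC p2@ESC -> at (0,1): 0 [-], cum=2
Total visits = 2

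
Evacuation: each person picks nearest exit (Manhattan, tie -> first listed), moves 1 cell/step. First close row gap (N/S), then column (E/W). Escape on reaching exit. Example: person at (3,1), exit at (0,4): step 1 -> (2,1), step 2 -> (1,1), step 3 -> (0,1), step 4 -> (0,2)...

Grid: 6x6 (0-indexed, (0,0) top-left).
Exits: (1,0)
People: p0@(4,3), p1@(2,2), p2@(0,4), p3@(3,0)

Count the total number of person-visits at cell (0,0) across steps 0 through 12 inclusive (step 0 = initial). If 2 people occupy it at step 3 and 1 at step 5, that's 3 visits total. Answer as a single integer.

Step 0: p0@(4,3) p1@(2,2) p2@(0,4) p3@(3,0) -> at (0,0): 0 [-], cum=0
Step 1: p0@(3,3) p1@(1,2) p2@(1,4) p3@(2,0) -> at (0,0): 0 [-], cum=0
Step 2: p0@(2,3) p1@(1,1) p2@(1,3) p3@ESC -> at (0,0): 0 [-], cum=0
Step 3: p0@(1,3) p1@ESC p2@(1,2) p3@ESC -> at (0,0): 0 [-], cum=0
Step 4: p0@(1,2) p1@ESC p2@(1,1) p3@ESC -> at (0,0): 0 [-], cum=0
Step 5: p0@(1,1) p1@ESC p2@ESC p3@ESC -> at (0,0): 0 [-], cum=0
Step 6: p0@ESC p1@ESC p2@ESC p3@ESC -> at (0,0): 0 [-], cum=0
Total visits = 0

Answer: 0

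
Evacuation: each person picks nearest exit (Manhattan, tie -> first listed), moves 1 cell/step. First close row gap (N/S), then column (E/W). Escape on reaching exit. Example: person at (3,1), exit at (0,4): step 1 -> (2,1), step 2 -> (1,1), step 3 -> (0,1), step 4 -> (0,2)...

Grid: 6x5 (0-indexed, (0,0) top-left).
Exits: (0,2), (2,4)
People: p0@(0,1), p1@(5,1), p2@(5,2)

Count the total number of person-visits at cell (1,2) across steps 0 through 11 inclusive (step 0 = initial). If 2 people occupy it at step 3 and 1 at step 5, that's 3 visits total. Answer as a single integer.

Answer: 1

Derivation:
Step 0: p0@(0,1) p1@(5,1) p2@(5,2) -> at (1,2): 0 [-], cum=0
Step 1: p0@ESC p1@(4,1) p2@(4,2) -> at (1,2): 0 [-], cum=0
Step 2: p0@ESC p1@(3,1) p2@(3,2) -> at (1,2): 0 [-], cum=0
Step 3: p0@ESC p1@(2,1) p2@(2,2) -> at (1,2): 0 [-], cum=0
Step 4: p0@ESC p1@(1,1) p2@(1,2) -> at (1,2): 1 [p2], cum=1
Step 5: p0@ESC p1@(0,1) p2@ESC -> at (1,2): 0 [-], cum=1
Step 6: p0@ESC p1@ESC p2@ESC -> at (1,2): 0 [-], cum=1
Total visits = 1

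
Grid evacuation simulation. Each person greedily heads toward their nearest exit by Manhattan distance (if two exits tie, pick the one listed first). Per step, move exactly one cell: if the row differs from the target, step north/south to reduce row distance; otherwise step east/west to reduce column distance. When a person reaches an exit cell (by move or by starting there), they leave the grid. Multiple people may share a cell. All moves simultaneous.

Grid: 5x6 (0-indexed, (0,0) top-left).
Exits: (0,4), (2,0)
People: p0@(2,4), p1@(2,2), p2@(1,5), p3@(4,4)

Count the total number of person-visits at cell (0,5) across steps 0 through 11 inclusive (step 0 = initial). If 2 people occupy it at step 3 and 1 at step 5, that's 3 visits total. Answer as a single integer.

Answer: 1

Derivation:
Step 0: p0@(2,4) p1@(2,2) p2@(1,5) p3@(4,4) -> at (0,5): 0 [-], cum=0
Step 1: p0@(1,4) p1@(2,1) p2@(0,5) p3@(3,4) -> at (0,5): 1 [p2], cum=1
Step 2: p0@ESC p1@ESC p2@ESC p3@(2,4) -> at (0,5): 0 [-], cum=1
Step 3: p0@ESC p1@ESC p2@ESC p3@(1,4) -> at (0,5): 0 [-], cum=1
Step 4: p0@ESC p1@ESC p2@ESC p3@ESC -> at (0,5): 0 [-], cum=1
Total visits = 1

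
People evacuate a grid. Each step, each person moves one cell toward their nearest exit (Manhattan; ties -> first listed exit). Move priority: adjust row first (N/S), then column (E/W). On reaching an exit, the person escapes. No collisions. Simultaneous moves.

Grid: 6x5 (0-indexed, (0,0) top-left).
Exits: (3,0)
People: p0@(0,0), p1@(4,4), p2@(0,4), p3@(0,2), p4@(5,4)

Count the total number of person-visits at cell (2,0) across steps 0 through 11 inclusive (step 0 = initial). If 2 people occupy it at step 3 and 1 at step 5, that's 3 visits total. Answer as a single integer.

Step 0: p0@(0,0) p1@(4,4) p2@(0,4) p3@(0,2) p4@(5,4) -> at (2,0): 0 [-], cum=0
Step 1: p0@(1,0) p1@(3,4) p2@(1,4) p3@(1,2) p4@(4,4) -> at (2,0): 0 [-], cum=0
Step 2: p0@(2,0) p1@(3,3) p2@(2,4) p3@(2,2) p4@(3,4) -> at (2,0): 1 [p0], cum=1
Step 3: p0@ESC p1@(3,2) p2@(3,4) p3@(3,2) p4@(3,3) -> at (2,0): 0 [-], cum=1
Step 4: p0@ESC p1@(3,1) p2@(3,3) p3@(3,1) p4@(3,2) -> at (2,0): 0 [-], cum=1
Step 5: p0@ESC p1@ESC p2@(3,2) p3@ESC p4@(3,1) -> at (2,0): 0 [-], cum=1
Step 6: p0@ESC p1@ESC p2@(3,1) p3@ESC p4@ESC -> at (2,0): 0 [-], cum=1
Step 7: p0@ESC p1@ESC p2@ESC p3@ESC p4@ESC -> at (2,0): 0 [-], cum=1
Total visits = 1

Answer: 1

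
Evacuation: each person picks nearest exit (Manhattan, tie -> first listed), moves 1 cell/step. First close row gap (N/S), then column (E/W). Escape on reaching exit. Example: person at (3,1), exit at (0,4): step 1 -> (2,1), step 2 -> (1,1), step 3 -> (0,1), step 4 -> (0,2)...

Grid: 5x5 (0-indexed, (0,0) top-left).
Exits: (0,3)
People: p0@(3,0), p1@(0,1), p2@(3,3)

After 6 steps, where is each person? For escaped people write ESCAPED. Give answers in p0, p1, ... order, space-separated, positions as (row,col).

Step 1: p0:(3,0)->(2,0) | p1:(0,1)->(0,2) | p2:(3,3)->(2,3)
Step 2: p0:(2,0)->(1,0) | p1:(0,2)->(0,3)->EXIT | p2:(2,3)->(1,3)
Step 3: p0:(1,0)->(0,0) | p1:escaped | p2:(1,3)->(0,3)->EXIT
Step 4: p0:(0,0)->(0,1) | p1:escaped | p2:escaped
Step 5: p0:(0,1)->(0,2) | p1:escaped | p2:escaped
Step 6: p0:(0,2)->(0,3)->EXIT | p1:escaped | p2:escaped

ESCAPED ESCAPED ESCAPED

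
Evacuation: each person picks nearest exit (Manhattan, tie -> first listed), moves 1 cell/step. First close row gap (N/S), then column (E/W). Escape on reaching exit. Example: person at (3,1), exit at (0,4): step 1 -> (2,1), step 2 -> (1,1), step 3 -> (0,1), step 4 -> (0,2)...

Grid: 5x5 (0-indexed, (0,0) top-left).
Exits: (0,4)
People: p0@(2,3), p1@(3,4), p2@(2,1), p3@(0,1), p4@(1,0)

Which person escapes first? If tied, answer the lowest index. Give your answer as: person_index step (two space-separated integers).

Answer: 0 3

Derivation:
Step 1: p0:(2,3)->(1,3) | p1:(3,4)->(2,4) | p2:(2,1)->(1,1) | p3:(0,1)->(0,2) | p4:(1,0)->(0,0)
Step 2: p0:(1,3)->(0,3) | p1:(2,4)->(1,4) | p2:(1,1)->(0,1) | p3:(0,2)->(0,3) | p4:(0,0)->(0,1)
Step 3: p0:(0,3)->(0,4)->EXIT | p1:(1,4)->(0,4)->EXIT | p2:(0,1)->(0,2) | p3:(0,3)->(0,4)->EXIT | p4:(0,1)->(0,2)
Step 4: p0:escaped | p1:escaped | p2:(0,2)->(0,3) | p3:escaped | p4:(0,2)->(0,3)
Step 5: p0:escaped | p1:escaped | p2:(0,3)->(0,4)->EXIT | p3:escaped | p4:(0,3)->(0,4)->EXIT
Exit steps: [3, 3, 5, 3, 5]
First to escape: p0 at step 3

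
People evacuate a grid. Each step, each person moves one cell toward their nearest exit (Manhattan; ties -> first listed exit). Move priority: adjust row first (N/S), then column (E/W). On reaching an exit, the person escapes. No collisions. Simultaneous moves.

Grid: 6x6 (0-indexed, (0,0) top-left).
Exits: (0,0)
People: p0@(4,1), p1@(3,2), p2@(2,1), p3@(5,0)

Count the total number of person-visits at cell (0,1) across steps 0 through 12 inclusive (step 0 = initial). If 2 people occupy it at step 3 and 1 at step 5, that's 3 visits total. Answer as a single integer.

Step 0: p0@(4,1) p1@(3,2) p2@(2,1) p3@(5,0) -> at (0,1): 0 [-], cum=0
Step 1: p0@(3,1) p1@(2,2) p2@(1,1) p3@(4,0) -> at (0,1): 0 [-], cum=0
Step 2: p0@(2,1) p1@(1,2) p2@(0,1) p3@(3,0) -> at (0,1): 1 [p2], cum=1
Step 3: p0@(1,1) p1@(0,2) p2@ESC p3@(2,0) -> at (0,1): 0 [-], cum=1
Step 4: p0@(0,1) p1@(0,1) p2@ESC p3@(1,0) -> at (0,1): 2 [p0,p1], cum=3
Step 5: p0@ESC p1@ESC p2@ESC p3@ESC -> at (0,1): 0 [-], cum=3
Total visits = 3

Answer: 3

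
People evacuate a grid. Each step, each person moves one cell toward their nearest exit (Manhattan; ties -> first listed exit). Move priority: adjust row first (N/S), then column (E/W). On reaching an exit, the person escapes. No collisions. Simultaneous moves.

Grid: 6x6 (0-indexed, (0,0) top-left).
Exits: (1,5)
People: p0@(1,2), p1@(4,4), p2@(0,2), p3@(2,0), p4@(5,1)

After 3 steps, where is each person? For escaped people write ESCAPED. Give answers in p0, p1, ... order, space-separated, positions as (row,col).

Step 1: p0:(1,2)->(1,3) | p1:(4,4)->(3,4) | p2:(0,2)->(1,2) | p3:(2,0)->(1,0) | p4:(5,1)->(4,1)
Step 2: p0:(1,3)->(1,4) | p1:(3,4)->(2,4) | p2:(1,2)->(1,3) | p3:(1,0)->(1,1) | p4:(4,1)->(3,1)
Step 3: p0:(1,4)->(1,5)->EXIT | p1:(2,4)->(1,4) | p2:(1,3)->(1,4) | p3:(1,1)->(1,2) | p4:(3,1)->(2,1)

ESCAPED (1,4) (1,4) (1,2) (2,1)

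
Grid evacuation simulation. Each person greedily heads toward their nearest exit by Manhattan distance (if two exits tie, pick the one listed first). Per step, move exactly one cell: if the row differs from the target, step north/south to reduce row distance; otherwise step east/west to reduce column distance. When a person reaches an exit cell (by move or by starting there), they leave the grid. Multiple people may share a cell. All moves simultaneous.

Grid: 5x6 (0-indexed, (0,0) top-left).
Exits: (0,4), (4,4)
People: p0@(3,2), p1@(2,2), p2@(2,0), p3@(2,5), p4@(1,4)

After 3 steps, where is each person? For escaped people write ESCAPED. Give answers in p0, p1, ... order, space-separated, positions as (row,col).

Step 1: p0:(3,2)->(4,2) | p1:(2,2)->(1,2) | p2:(2,0)->(1,0) | p3:(2,5)->(1,5) | p4:(1,4)->(0,4)->EXIT
Step 2: p0:(4,2)->(4,3) | p1:(1,2)->(0,2) | p2:(1,0)->(0,0) | p3:(1,5)->(0,5) | p4:escaped
Step 3: p0:(4,3)->(4,4)->EXIT | p1:(0,2)->(0,3) | p2:(0,0)->(0,1) | p3:(0,5)->(0,4)->EXIT | p4:escaped

ESCAPED (0,3) (0,1) ESCAPED ESCAPED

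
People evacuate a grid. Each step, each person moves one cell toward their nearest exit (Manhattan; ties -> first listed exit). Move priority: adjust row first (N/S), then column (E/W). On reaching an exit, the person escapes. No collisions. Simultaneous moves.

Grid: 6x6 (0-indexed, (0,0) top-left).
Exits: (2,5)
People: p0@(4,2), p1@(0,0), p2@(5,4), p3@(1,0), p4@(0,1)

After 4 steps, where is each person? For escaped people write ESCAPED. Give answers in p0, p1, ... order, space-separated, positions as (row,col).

Step 1: p0:(4,2)->(3,2) | p1:(0,0)->(1,0) | p2:(5,4)->(4,4) | p3:(1,0)->(2,0) | p4:(0,1)->(1,1)
Step 2: p0:(3,2)->(2,2) | p1:(1,0)->(2,0) | p2:(4,4)->(3,4) | p3:(2,0)->(2,1) | p4:(1,1)->(2,1)
Step 3: p0:(2,2)->(2,3) | p1:(2,0)->(2,1) | p2:(3,4)->(2,4) | p3:(2,1)->(2,2) | p4:(2,1)->(2,2)
Step 4: p0:(2,3)->(2,4) | p1:(2,1)->(2,2) | p2:(2,4)->(2,5)->EXIT | p3:(2,2)->(2,3) | p4:(2,2)->(2,3)

(2,4) (2,2) ESCAPED (2,3) (2,3)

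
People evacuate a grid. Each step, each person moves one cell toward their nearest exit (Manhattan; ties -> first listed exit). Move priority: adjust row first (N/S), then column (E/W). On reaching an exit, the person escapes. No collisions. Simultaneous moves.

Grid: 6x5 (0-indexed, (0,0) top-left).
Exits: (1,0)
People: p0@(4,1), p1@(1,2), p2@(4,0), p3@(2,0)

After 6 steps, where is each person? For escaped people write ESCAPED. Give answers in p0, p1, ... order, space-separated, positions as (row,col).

Step 1: p0:(4,1)->(3,1) | p1:(1,2)->(1,1) | p2:(4,0)->(3,0) | p3:(2,0)->(1,0)->EXIT
Step 2: p0:(3,1)->(2,1) | p1:(1,1)->(1,0)->EXIT | p2:(3,0)->(2,0) | p3:escaped
Step 3: p0:(2,1)->(1,1) | p1:escaped | p2:(2,0)->(1,0)->EXIT | p3:escaped
Step 4: p0:(1,1)->(1,0)->EXIT | p1:escaped | p2:escaped | p3:escaped

ESCAPED ESCAPED ESCAPED ESCAPED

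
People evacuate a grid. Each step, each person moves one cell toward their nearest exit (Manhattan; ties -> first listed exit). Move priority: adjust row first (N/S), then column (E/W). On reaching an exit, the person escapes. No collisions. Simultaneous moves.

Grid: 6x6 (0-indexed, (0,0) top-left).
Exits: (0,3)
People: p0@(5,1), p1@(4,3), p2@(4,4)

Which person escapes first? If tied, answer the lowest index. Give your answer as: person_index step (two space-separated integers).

Answer: 1 4

Derivation:
Step 1: p0:(5,1)->(4,1) | p1:(4,3)->(3,3) | p2:(4,4)->(3,4)
Step 2: p0:(4,1)->(3,1) | p1:(3,3)->(2,3) | p2:(3,4)->(2,4)
Step 3: p0:(3,1)->(2,1) | p1:(2,3)->(1,3) | p2:(2,4)->(1,4)
Step 4: p0:(2,1)->(1,1) | p1:(1,3)->(0,3)->EXIT | p2:(1,4)->(0,4)
Step 5: p0:(1,1)->(0,1) | p1:escaped | p2:(0,4)->(0,3)->EXIT
Step 6: p0:(0,1)->(0,2) | p1:escaped | p2:escaped
Step 7: p0:(0,2)->(0,3)->EXIT | p1:escaped | p2:escaped
Exit steps: [7, 4, 5]
First to escape: p1 at step 4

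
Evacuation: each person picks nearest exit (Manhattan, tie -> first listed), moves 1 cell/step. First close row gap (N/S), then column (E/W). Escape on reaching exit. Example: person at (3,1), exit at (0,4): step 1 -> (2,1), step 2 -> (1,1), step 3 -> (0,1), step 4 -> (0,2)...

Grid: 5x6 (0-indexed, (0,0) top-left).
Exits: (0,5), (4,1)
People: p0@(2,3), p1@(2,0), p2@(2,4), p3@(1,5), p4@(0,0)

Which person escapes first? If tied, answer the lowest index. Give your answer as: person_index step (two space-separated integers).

Step 1: p0:(2,3)->(1,3) | p1:(2,0)->(3,0) | p2:(2,4)->(1,4) | p3:(1,5)->(0,5)->EXIT | p4:(0,0)->(0,1)
Step 2: p0:(1,3)->(0,3) | p1:(3,0)->(4,0) | p2:(1,4)->(0,4) | p3:escaped | p4:(0,1)->(0,2)
Step 3: p0:(0,3)->(0,4) | p1:(4,0)->(4,1)->EXIT | p2:(0,4)->(0,5)->EXIT | p3:escaped | p4:(0,2)->(0,3)
Step 4: p0:(0,4)->(0,5)->EXIT | p1:escaped | p2:escaped | p3:escaped | p4:(0,3)->(0,4)
Step 5: p0:escaped | p1:escaped | p2:escaped | p3:escaped | p4:(0,4)->(0,5)->EXIT
Exit steps: [4, 3, 3, 1, 5]
First to escape: p3 at step 1

Answer: 3 1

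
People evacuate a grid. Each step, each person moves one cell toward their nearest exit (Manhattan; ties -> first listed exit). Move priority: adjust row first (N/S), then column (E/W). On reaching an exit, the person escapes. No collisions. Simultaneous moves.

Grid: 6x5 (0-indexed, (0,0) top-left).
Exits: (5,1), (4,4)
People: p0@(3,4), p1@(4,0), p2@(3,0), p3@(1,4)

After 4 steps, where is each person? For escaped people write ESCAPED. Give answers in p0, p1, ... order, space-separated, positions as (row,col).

Step 1: p0:(3,4)->(4,4)->EXIT | p1:(4,0)->(5,0) | p2:(3,0)->(4,0) | p3:(1,4)->(2,4)
Step 2: p0:escaped | p1:(5,0)->(5,1)->EXIT | p2:(4,0)->(5,0) | p3:(2,4)->(3,4)
Step 3: p0:escaped | p1:escaped | p2:(5,0)->(5,1)->EXIT | p3:(3,4)->(4,4)->EXIT

ESCAPED ESCAPED ESCAPED ESCAPED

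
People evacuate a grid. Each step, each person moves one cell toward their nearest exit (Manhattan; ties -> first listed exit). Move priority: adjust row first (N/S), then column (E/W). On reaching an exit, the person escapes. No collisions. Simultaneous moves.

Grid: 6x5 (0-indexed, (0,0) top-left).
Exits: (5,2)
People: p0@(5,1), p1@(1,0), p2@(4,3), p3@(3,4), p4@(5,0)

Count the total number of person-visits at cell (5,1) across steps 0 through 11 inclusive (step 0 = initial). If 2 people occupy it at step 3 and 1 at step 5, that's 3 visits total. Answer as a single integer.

Step 0: p0@(5,1) p1@(1,0) p2@(4,3) p3@(3,4) p4@(5,0) -> at (5,1): 1 [p0], cum=1
Step 1: p0@ESC p1@(2,0) p2@(5,3) p3@(4,4) p4@(5,1) -> at (5,1): 1 [p4], cum=2
Step 2: p0@ESC p1@(3,0) p2@ESC p3@(5,4) p4@ESC -> at (5,1): 0 [-], cum=2
Step 3: p0@ESC p1@(4,0) p2@ESC p3@(5,3) p4@ESC -> at (5,1): 0 [-], cum=2
Step 4: p0@ESC p1@(5,0) p2@ESC p3@ESC p4@ESC -> at (5,1): 0 [-], cum=2
Step 5: p0@ESC p1@(5,1) p2@ESC p3@ESC p4@ESC -> at (5,1): 1 [p1], cum=3
Step 6: p0@ESC p1@ESC p2@ESC p3@ESC p4@ESC -> at (5,1): 0 [-], cum=3
Total visits = 3

Answer: 3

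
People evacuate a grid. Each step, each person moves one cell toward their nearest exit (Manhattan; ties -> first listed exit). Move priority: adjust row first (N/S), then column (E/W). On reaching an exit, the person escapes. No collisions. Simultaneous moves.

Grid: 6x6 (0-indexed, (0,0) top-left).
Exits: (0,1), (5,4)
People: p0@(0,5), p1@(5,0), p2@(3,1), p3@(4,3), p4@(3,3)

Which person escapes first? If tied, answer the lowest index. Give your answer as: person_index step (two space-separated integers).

Step 1: p0:(0,5)->(0,4) | p1:(5,0)->(5,1) | p2:(3,1)->(2,1) | p3:(4,3)->(5,3) | p4:(3,3)->(4,3)
Step 2: p0:(0,4)->(0,3) | p1:(5,1)->(5,2) | p2:(2,1)->(1,1) | p3:(5,3)->(5,4)->EXIT | p4:(4,3)->(5,3)
Step 3: p0:(0,3)->(0,2) | p1:(5,2)->(5,3) | p2:(1,1)->(0,1)->EXIT | p3:escaped | p4:(5,3)->(5,4)->EXIT
Step 4: p0:(0,2)->(0,1)->EXIT | p1:(5,3)->(5,4)->EXIT | p2:escaped | p3:escaped | p4:escaped
Exit steps: [4, 4, 3, 2, 3]
First to escape: p3 at step 2

Answer: 3 2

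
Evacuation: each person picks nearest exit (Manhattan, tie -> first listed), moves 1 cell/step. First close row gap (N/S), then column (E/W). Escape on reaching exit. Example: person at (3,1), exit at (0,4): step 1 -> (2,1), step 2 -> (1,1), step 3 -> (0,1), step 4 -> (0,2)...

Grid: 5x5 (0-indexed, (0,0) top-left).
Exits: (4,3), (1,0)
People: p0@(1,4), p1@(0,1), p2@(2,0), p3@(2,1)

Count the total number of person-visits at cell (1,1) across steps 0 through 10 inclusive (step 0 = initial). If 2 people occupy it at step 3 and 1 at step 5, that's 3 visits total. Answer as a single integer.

Step 0: p0@(1,4) p1@(0,1) p2@(2,0) p3@(2,1) -> at (1,1): 0 [-], cum=0
Step 1: p0@(2,4) p1@(1,1) p2@ESC p3@(1,1) -> at (1,1): 2 [p1,p3], cum=2
Step 2: p0@(3,4) p1@ESC p2@ESC p3@ESC -> at (1,1): 0 [-], cum=2
Step 3: p0@(4,4) p1@ESC p2@ESC p3@ESC -> at (1,1): 0 [-], cum=2
Step 4: p0@ESC p1@ESC p2@ESC p3@ESC -> at (1,1): 0 [-], cum=2
Total visits = 2

Answer: 2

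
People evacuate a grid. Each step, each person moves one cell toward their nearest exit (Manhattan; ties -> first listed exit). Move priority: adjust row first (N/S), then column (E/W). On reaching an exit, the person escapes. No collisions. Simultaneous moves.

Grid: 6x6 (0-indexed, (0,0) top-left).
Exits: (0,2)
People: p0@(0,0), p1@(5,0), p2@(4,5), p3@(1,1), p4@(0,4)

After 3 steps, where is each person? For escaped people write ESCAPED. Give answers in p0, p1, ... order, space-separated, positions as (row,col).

Step 1: p0:(0,0)->(0,1) | p1:(5,0)->(4,0) | p2:(4,5)->(3,5) | p3:(1,1)->(0,1) | p4:(0,4)->(0,3)
Step 2: p0:(0,1)->(0,2)->EXIT | p1:(4,0)->(3,0) | p2:(3,5)->(2,5) | p3:(0,1)->(0,2)->EXIT | p4:(0,3)->(0,2)->EXIT
Step 3: p0:escaped | p1:(3,0)->(2,0) | p2:(2,5)->(1,5) | p3:escaped | p4:escaped

ESCAPED (2,0) (1,5) ESCAPED ESCAPED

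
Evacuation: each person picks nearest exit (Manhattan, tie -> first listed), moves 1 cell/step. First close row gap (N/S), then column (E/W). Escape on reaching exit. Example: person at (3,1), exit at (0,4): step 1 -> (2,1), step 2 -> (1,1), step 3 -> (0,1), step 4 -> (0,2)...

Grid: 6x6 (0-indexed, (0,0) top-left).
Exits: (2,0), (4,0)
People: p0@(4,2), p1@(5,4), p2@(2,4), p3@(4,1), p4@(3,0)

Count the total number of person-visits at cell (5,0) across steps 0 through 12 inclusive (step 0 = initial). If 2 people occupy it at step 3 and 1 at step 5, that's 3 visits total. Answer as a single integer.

Step 0: p0@(4,2) p1@(5,4) p2@(2,4) p3@(4,1) p4@(3,0) -> at (5,0): 0 [-], cum=0
Step 1: p0@(4,1) p1@(4,4) p2@(2,3) p3@ESC p4@ESC -> at (5,0): 0 [-], cum=0
Step 2: p0@ESC p1@(4,3) p2@(2,2) p3@ESC p4@ESC -> at (5,0): 0 [-], cum=0
Step 3: p0@ESC p1@(4,2) p2@(2,1) p3@ESC p4@ESC -> at (5,0): 0 [-], cum=0
Step 4: p0@ESC p1@(4,1) p2@ESC p3@ESC p4@ESC -> at (5,0): 0 [-], cum=0
Step 5: p0@ESC p1@ESC p2@ESC p3@ESC p4@ESC -> at (5,0): 0 [-], cum=0
Total visits = 0

Answer: 0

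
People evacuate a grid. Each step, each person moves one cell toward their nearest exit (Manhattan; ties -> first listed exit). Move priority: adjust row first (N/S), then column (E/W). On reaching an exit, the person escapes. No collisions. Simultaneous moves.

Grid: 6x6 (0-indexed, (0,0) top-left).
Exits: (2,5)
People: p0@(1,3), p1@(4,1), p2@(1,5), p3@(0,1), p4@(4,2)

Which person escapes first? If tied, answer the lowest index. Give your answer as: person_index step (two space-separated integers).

Answer: 2 1

Derivation:
Step 1: p0:(1,3)->(2,3) | p1:(4,1)->(3,1) | p2:(1,5)->(2,5)->EXIT | p3:(0,1)->(1,1) | p4:(4,2)->(3,2)
Step 2: p0:(2,3)->(2,4) | p1:(3,1)->(2,1) | p2:escaped | p3:(1,1)->(2,1) | p4:(3,2)->(2,2)
Step 3: p0:(2,4)->(2,5)->EXIT | p1:(2,1)->(2,2) | p2:escaped | p3:(2,1)->(2,2) | p4:(2,2)->(2,3)
Step 4: p0:escaped | p1:(2,2)->(2,3) | p2:escaped | p3:(2,2)->(2,3) | p4:(2,3)->(2,4)
Step 5: p0:escaped | p1:(2,3)->(2,4) | p2:escaped | p3:(2,3)->(2,4) | p4:(2,4)->(2,5)->EXIT
Step 6: p0:escaped | p1:(2,4)->(2,5)->EXIT | p2:escaped | p3:(2,4)->(2,5)->EXIT | p4:escaped
Exit steps: [3, 6, 1, 6, 5]
First to escape: p2 at step 1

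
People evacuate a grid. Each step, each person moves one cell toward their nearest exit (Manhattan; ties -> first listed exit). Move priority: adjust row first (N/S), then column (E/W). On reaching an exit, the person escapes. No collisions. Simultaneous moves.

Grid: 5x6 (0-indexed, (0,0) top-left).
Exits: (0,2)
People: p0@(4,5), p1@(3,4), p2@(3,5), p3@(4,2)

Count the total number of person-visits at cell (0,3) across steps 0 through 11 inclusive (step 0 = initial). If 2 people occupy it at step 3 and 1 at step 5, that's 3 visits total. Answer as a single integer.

Step 0: p0@(4,5) p1@(3,4) p2@(3,5) p3@(4,2) -> at (0,3): 0 [-], cum=0
Step 1: p0@(3,5) p1@(2,4) p2@(2,5) p3@(3,2) -> at (0,3): 0 [-], cum=0
Step 2: p0@(2,5) p1@(1,4) p2@(1,5) p3@(2,2) -> at (0,3): 0 [-], cum=0
Step 3: p0@(1,5) p1@(0,4) p2@(0,5) p3@(1,2) -> at (0,3): 0 [-], cum=0
Step 4: p0@(0,5) p1@(0,3) p2@(0,4) p3@ESC -> at (0,3): 1 [p1], cum=1
Step 5: p0@(0,4) p1@ESC p2@(0,3) p3@ESC -> at (0,3): 1 [p2], cum=2
Step 6: p0@(0,3) p1@ESC p2@ESC p3@ESC -> at (0,3): 1 [p0], cum=3
Step 7: p0@ESC p1@ESC p2@ESC p3@ESC -> at (0,3): 0 [-], cum=3
Total visits = 3

Answer: 3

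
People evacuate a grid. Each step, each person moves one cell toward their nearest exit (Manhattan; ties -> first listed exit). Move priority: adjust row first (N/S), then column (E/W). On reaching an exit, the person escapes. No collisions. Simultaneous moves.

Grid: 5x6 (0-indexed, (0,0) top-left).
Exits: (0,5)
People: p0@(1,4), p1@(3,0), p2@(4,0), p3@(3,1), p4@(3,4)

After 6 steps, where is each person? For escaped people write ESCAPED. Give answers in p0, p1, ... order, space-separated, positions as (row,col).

Step 1: p0:(1,4)->(0,4) | p1:(3,0)->(2,0) | p2:(4,0)->(3,0) | p3:(3,1)->(2,1) | p4:(3,4)->(2,4)
Step 2: p0:(0,4)->(0,5)->EXIT | p1:(2,0)->(1,0) | p2:(3,0)->(2,0) | p3:(2,1)->(1,1) | p4:(2,4)->(1,4)
Step 3: p0:escaped | p1:(1,0)->(0,0) | p2:(2,0)->(1,0) | p3:(1,1)->(0,1) | p4:(1,4)->(0,4)
Step 4: p0:escaped | p1:(0,0)->(0,1) | p2:(1,0)->(0,0) | p3:(0,1)->(0,2) | p4:(0,4)->(0,5)->EXIT
Step 5: p0:escaped | p1:(0,1)->(0,2) | p2:(0,0)->(0,1) | p3:(0,2)->(0,3) | p4:escaped
Step 6: p0:escaped | p1:(0,2)->(0,3) | p2:(0,1)->(0,2) | p3:(0,3)->(0,4) | p4:escaped

ESCAPED (0,3) (0,2) (0,4) ESCAPED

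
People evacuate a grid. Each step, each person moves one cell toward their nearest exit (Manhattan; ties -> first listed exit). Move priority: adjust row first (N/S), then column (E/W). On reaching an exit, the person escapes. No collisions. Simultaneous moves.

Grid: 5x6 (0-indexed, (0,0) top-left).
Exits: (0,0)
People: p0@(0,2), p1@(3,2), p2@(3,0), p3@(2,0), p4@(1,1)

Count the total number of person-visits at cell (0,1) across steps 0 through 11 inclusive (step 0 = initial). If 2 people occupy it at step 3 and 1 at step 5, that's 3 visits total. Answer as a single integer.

Answer: 3

Derivation:
Step 0: p0@(0,2) p1@(3,2) p2@(3,0) p3@(2,0) p4@(1,1) -> at (0,1): 0 [-], cum=0
Step 1: p0@(0,1) p1@(2,2) p2@(2,0) p3@(1,0) p4@(0,1) -> at (0,1): 2 [p0,p4], cum=2
Step 2: p0@ESC p1@(1,2) p2@(1,0) p3@ESC p4@ESC -> at (0,1): 0 [-], cum=2
Step 3: p0@ESC p1@(0,2) p2@ESC p3@ESC p4@ESC -> at (0,1): 0 [-], cum=2
Step 4: p0@ESC p1@(0,1) p2@ESC p3@ESC p4@ESC -> at (0,1): 1 [p1], cum=3
Step 5: p0@ESC p1@ESC p2@ESC p3@ESC p4@ESC -> at (0,1): 0 [-], cum=3
Total visits = 3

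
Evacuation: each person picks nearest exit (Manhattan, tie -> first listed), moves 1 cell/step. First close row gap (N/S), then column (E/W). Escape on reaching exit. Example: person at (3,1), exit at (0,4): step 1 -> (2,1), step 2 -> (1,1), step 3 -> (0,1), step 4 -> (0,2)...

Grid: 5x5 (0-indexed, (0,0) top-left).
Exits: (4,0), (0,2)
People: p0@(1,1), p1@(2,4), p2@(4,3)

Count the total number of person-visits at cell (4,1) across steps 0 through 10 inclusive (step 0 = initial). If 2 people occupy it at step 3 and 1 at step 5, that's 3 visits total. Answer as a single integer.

Step 0: p0@(1,1) p1@(2,4) p2@(4,3) -> at (4,1): 0 [-], cum=0
Step 1: p0@(0,1) p1@(1,4) p2@(4,2) -> at (4,1): 0 [-], cum=0
Step 2: p0@ESC p1@(0,4) p2@(4,1) -> at (4,1): 1 [p2], cum=1
Step 3: p0@ESC p1@(0,3) p2@ESC -> at (4,1): 0 [-], cum=1
Step 4: p0@ESC p1@ESC p2@ESC -> at (4,1): 0 [-], cum=1
Total visits = 1

Answer: 1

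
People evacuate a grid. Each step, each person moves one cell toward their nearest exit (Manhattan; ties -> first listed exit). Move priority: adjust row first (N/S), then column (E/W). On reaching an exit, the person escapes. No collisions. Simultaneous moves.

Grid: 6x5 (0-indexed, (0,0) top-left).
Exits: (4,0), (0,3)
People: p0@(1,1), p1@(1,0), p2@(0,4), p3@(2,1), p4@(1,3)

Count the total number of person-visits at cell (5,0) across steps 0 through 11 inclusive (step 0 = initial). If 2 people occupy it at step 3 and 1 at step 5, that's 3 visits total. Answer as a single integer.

Answer: 0

Derivation:
Step 0: p0@(1,1) p1@(1,0) p2@(0,4) p3@(2,1) p4@(1,3) -> at (5,0): 0 [-], cum=0
Step 1: p0@(0,1) p1@(2,0) p2@ESC p3@(3,1) p4@ESC -> at (5,0): 0 [-], cum=0
Step 2: p0@(0,2) p1@(3,0) p2@ESC p3@(4,1) p4@ESC -> at (5,0): 0 [-], cum=0
Step 3: p0@ESC p1@ESC p2@ESC p3@ESC p4@ESC -> at (5,0): 0 [-], cum=0
Total visits = 0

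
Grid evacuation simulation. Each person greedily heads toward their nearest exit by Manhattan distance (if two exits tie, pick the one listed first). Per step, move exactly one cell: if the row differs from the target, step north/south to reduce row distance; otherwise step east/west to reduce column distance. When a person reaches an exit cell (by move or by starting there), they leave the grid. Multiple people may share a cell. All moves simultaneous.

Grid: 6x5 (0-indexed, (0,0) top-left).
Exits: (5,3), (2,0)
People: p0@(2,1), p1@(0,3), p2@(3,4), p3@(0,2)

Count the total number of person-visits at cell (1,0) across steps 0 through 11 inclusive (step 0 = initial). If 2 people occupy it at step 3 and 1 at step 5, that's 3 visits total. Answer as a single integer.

Answer: 0

Derivation:
Step 0: p0@(2,1) p1@(0,3) p2@(3,4) p3@(0,2) -> at (1,0): 0 [-], cum=0
Step 1: p0@ESC p1@(1,3) p2@(4,4) p3@(1,2) -> at (1,0): 0 [-], cum=0
Step 2: p0@ESC p1@(2,3) p2@(5,4) p3@(2,2) -> at (1,0): 0 [-], cum=0
Step 3: p0@ESC p1@(3,3) p2@ESC p3@(2,1) -> at (1,0): 0 [-], cum=0
Step 4: p0@ESC p1@(4,3) p2@ESC p3@ESC -> at (1,0): 0 [-], cum=0
Step 5: p0@ESC p1@ESC p2@ESC p3@ESC -> at (1,0): 0 [-], cum=0
Total visits = 0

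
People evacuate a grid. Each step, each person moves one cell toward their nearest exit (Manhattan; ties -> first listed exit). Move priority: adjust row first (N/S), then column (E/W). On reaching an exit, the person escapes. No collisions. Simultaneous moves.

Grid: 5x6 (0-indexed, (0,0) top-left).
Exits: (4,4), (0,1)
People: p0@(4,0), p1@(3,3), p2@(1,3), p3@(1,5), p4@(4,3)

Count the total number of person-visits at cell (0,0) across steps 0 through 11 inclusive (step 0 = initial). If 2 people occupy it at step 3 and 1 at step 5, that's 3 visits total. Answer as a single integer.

Answer: 0

Derivation:
Step 0: p0@(4,0) p1@(3,3) p2@(1,3) p3@(1,5) p4@(4,3) -> at (0,0): 0 [-], cum=0
Step 1: p0@(4,1) p1@(4,3) p2@(0,3) p3@(2,5) p4@ESC -> at (0,0): 0 [-], cum=0
Step 2: p0@(4,2) p1@ESC p2@(0,2) p3@(3,5) p4@ESC -> at (0,0): 0 [-], cum=0
Step 3: p0@(4,3) p1@ESC p2@ESC p3@(4,5) p4@ESC -> at (0,0): 0 [-], cum=0
Step 4: p0@ESC p1@ESC p2@ESC p3@ESC p4@ESC -> at (0,0): 0 [-], cum=0
Total visits = 0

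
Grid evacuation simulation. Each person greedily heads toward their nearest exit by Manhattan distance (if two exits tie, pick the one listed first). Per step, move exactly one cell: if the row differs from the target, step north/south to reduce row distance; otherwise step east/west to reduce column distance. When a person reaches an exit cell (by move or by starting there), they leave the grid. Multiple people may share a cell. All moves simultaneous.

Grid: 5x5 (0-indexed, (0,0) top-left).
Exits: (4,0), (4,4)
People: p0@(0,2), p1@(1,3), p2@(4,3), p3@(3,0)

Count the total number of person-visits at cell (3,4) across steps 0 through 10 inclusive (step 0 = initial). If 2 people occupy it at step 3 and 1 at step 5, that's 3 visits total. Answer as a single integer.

Step 0: p0@(0,2) p1@(1,3) p2@(4,3) p3@(3,0) -> at (3,4): 0 [-], cum=0
Step 1: p0@(1,2) p1@(2,3) p2@ESC p3@ESC -> at (3,4): 0 [-], cum=0
Step 2: p0@(2,2) p1@(3,3) p2@ESC p3@ESC -> at (3,4): 0 [-], cum=0
Step 3: p0@(3,2) p1@(4,3) p2@ESC p3@ESC -> at (3,4): 0 [-], cum=0
Step 4: p0@(4,2) p1@ESC p2@ESC p3@ESC -> at (3,4): 0 [-], cum=0
Step 5: p0@(4,1) p1@ESC p2@ESC p3@ESC -> at (3,4): 0 [-], cum=0
Step 6: p0@ESC p1@ESC p2@ESC p3@ESC -> at (3,4): 0 [-], cum=0
Total visits = 0

Answer: 0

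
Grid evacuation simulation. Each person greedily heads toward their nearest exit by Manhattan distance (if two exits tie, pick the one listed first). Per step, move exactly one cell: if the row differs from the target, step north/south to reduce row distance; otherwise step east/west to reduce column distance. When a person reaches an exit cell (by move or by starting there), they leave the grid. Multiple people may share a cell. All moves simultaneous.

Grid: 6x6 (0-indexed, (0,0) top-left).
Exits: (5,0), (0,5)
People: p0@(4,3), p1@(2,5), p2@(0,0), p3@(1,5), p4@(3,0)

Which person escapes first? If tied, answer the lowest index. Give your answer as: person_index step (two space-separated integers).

Step 1: p0:(4,3)->(5,3) | p1:(2,5)->(1,5) | p2:(0,0)->(1,0) | p3:(1,5)->(0,5)->EXIT | p4:(3,0)->(4,0)
Step 2: p0:(5,3)->(5,2) | p1:(1,5)->(0,5)->EXIT | p2:(1,0)->(2,0) | p3:escaped | p4:(4,0)->(5,0)->EXIT
Step 3: p0:(5,2)->(5,1) | p1:escaped | p2:(2,0)->(3,0) | p3:escaped | p4:escaped
Step 4: p0:(5,1)->(5,0)->EXIT | p1:escaped | p2:(3,0)->(4,0) | p3:escaped | p4:escaped
Step 5: p0:escaped | p1:escaped | p2:(4,0)->(5,0)->EXIT | p3:escaped | p4:escaped
Exit steps: [4, 2, 5, 1, 2]
First to escape: p3 at step 1

Answer: 3 1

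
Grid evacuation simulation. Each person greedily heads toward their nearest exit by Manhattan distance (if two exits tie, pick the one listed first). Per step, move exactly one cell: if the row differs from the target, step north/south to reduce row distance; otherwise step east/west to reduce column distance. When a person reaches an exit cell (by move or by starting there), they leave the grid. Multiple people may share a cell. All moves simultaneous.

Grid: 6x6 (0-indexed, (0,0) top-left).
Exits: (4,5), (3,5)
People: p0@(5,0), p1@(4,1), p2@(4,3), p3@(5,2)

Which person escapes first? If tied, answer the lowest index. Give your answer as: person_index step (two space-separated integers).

Step 1: p0:(5,0)->(4,0) | p1:(4,1)->(4,2) | p2:(4,3)->(4,4) | p3:(5,2)->(4,2)
Step 2: p0:(4,0)->(4,1) | p1:(4,2)->(4,3) | p2:(4,4)->(4,5)->EXIT | p3:(4,2)->(4,3)
Step 3: p0:(4,1)->(4,2) | p1:(4,3)->(4,4) | p2:escaped | p3:(4,3)->(4,4)
Step 4: p0:(4,2)->(4,3) | p1:(4,4)->(4,5)->EXIT | p2:escaped | p3:(4,4)->(4,5)->EXIT
Step 5: p0:(4,3)->(4,4) | p1:escaped | p2:escaped | p3:escaped
Step 6: p0:(4,4)->(4,5)->EXIT | p1:escaped | p2:escaped | p3:escaped
Exit steps: [6, 4, 2, 4]
First to escape: p2 at step 2

Answer: 2 2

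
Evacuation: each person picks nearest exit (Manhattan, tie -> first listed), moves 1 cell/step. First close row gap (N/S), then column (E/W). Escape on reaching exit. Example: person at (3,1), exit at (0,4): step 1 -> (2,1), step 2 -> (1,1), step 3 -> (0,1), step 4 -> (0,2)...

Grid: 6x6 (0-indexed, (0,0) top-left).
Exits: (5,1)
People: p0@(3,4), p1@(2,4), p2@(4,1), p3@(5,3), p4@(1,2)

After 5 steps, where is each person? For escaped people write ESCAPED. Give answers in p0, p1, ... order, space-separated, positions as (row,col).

Step 1: p0:(3,4)->(4,4) | p1:(2,4)->(3,4) | p2:(4,1)->(5,1)->EXIT | p3:(5,3)->(5,2) | p4:(1,2)->(2,2)
Step 2: p0:(4,4)->(5,4) | p1:(3,4)->(4,4) | p2:escaped | p3:(5,2)->(5,1)->EXIT | p4:(2,2)->(3,2)
Step 3: p0:(5,4)->(5,3) | p1:(4,4)->(5,4) | p2:escaped | p3:escaped | p4:(3,2)->(4,2)
Step 4: p0:(5,3)->(5,2) | p1:(5,4)->(5,3) | p2:escaped | p3:escaped | p4:(4,2)->(5,2)
Step 5: p0:(5,2)->(5,1)->EXIT | p1:(5,3)->(5,2) | p2:escaped | p3:escaped | p4:(5,2)->(5,1)->EXIT

ESCAPED (5,2) ESCAPED ESCAPED ESCAPED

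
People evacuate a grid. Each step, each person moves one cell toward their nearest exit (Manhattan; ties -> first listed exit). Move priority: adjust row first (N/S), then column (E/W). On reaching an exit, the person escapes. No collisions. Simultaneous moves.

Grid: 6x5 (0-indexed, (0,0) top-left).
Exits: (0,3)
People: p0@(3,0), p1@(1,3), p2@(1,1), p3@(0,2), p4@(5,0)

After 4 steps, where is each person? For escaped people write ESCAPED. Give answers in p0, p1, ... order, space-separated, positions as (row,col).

Step 1: p0:(3,0)->(2,0) | p1:(1,3)->(0,3)->EXIT | p2:(1,1)->(0,1) | p3:(0,2)->(0,3)->EXIT | p4:(5,0)->(4,0)
Step 2: p0:(2,0)->(1,0) | p1:escaped | p2:(0,1)->(0,2) | p3:escaped | p4:(4,0)->(3,0)
Step 3: p0:(1,0)->(0,0) | p1:escaped | p2:(0,2)->(0,3)->EXIT | p3:escaped | p4:(3,0)->(2,0)
Step 4: p0:(0,0)->(0,1) | p1:escaped | p2:escaped | p3:escaped | p4:(2,0)->(1,0)

(0,1) ESCAPED ESCAPED ESCAPED (1,0)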